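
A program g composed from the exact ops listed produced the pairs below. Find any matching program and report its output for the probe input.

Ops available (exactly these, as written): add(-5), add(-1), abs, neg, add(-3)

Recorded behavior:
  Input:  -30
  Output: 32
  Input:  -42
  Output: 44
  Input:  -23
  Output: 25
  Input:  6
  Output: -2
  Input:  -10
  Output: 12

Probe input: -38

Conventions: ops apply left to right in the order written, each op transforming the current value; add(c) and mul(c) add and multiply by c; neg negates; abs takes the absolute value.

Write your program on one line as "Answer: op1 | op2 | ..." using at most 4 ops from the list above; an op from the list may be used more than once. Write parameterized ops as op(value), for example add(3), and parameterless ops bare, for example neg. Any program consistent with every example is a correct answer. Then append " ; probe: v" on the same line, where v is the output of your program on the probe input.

add(-5) | abs | add(-3) ; probe: 40

Check, running the answer program on each example:
  -30 -> -35 -> 35 -> 32
  -42 -> -47 -> 47 -> 44
  -23 -> -28 -> 28 -> 25
  6 -> 1 -> 1 -> -2
  -10 -> -15 -> 15 -> 12
  probe: -38 -> -43 -> 43 -> 40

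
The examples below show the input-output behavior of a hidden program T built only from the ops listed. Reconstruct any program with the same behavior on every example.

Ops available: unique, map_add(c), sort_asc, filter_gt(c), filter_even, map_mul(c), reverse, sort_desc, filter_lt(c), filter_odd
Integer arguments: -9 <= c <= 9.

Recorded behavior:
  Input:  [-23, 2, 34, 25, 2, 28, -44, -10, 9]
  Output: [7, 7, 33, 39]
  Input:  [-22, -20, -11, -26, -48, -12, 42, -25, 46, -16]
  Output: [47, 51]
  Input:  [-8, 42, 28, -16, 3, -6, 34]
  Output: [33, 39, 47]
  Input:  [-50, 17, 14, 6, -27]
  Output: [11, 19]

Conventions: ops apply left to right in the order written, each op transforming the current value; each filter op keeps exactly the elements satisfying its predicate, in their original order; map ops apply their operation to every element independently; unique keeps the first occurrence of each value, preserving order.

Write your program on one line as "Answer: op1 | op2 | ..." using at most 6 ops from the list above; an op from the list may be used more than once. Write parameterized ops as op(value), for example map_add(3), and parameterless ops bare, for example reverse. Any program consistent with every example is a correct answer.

sort_desc | sort_asc | filter_even | map_add(5) | filter_gt(4)

Check, running the answer program on each example:
  [-23, 2, 34, 25, 2, 28, -44, -10, 9] -> [34, 28, 25, 9, 2, 2, -10, -23, -44] -> [-44, -23, -10, 2, 2, 9, 25, 28, 34] -> [-44, -10, 2, 2, 28, 34] -> [-39, -5, 7, 7, 33, 39] -> [7, 7, 33, 39]
  [-22, -20, -11, -26, -48, -12, 42, -25, 46, -16] -> [46, 42, -11, -12, -16, -20, -22, -25, -26, -48] -> [-48, -26, -25, -22, -20, -16, -12, -11, 42, 46] -> [-48, -26, -22, -20, -16, -12, 42, 46] -> [-43, -21, -17, -15, -11, -7, 47, 51] -> [47, 51]
  [-8, 42, 28, -16, 3, -6, 34] -> [42, 34, 28, 3, -6, -8, -16] -> [-16, -8, -6, 3, 28, 34, 42] -> [-16, -8, -6, 28, 34, 42] -> [-11, -3, -1, 33, 39, 47] -> [33, 39, 47]
  [-50, 17, 14, 6, -27] -> [17, 14, 6, -27, -50] -> [-50, -27, 6, 14, 17] -> [-50, 6, 14] -> [-45, 11, 19] -> [11, 19]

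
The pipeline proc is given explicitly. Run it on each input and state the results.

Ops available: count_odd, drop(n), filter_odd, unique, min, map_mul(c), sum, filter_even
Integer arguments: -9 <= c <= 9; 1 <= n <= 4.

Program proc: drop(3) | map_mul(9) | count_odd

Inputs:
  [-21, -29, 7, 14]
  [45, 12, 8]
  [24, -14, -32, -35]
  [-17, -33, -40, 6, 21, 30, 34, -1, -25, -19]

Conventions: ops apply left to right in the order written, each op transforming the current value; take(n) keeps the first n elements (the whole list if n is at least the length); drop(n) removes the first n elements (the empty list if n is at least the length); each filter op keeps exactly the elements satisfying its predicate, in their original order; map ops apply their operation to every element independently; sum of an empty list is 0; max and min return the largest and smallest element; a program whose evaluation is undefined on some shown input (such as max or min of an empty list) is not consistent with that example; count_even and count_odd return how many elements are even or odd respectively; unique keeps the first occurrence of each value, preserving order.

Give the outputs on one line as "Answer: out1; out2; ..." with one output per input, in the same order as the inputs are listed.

Execution, op by op:
  [-21, -29, 7, 14] -> [14] -> [126] -> 0
  [45, 12, 8] -> [] -> [] -> 0
  [24, -14, -32, -35] -> [-35] -> [-315] -> 1
  [-17, -33, -40, 6, 21, 30, 34, -1, -25, -19] -> [6, 21, 30, 34, -1, -25, -19] -> [54, 189, 270, 306, -9, -225, -171] -> 4

0; 0; 1; 4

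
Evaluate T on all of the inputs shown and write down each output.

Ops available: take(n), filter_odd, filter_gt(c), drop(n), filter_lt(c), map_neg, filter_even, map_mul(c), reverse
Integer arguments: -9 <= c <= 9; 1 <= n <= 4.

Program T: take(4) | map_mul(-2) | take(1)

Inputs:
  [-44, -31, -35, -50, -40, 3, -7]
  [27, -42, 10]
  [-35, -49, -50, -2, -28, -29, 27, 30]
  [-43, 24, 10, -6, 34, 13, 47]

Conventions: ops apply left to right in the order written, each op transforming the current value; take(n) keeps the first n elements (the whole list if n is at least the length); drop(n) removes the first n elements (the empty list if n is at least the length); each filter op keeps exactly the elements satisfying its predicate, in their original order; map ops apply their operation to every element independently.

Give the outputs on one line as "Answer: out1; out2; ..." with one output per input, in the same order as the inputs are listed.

[88]; [-54]; [70]; [86]

Execution, op by op:
  [-44, -31, -35, -50, -40, 3, -7] -> [-44, -31, -35, -50] -> [88, 62, 70, 100] -> [88]
  [27, -42, 10] -> [27, -42, 10] -> [-54, 84, -20] -> [-54]
  [-35, -49, -50, -2, -28, -29, 27, 30] -> [-35, -49, -50, -2] -> [70, 98, 100, 4] -> [70]
  [-43, 24, 10, -6, 34, 13, 47] -> [-43, 24, 10, -6] -> [86, -48, -20, 12] -> [86]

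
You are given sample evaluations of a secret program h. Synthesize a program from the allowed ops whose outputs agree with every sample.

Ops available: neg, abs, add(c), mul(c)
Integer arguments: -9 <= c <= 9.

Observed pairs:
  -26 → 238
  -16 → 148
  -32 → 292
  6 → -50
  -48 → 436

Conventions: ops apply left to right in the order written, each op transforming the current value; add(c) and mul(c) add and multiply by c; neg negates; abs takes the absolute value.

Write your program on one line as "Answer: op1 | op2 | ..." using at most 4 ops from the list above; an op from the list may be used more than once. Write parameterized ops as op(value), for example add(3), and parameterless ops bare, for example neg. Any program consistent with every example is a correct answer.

mul(9) | add(-4) | neg

Check, running the answer program on each example:
  -26 -> -234 -> -238 -> 238
  -16 -> -144 -> -148 -> 148
  -32 -> -288 -> -292 -> 292
  6 -> 54 -> 50 -> -50
  -48 -> -432 -> -436 -> 436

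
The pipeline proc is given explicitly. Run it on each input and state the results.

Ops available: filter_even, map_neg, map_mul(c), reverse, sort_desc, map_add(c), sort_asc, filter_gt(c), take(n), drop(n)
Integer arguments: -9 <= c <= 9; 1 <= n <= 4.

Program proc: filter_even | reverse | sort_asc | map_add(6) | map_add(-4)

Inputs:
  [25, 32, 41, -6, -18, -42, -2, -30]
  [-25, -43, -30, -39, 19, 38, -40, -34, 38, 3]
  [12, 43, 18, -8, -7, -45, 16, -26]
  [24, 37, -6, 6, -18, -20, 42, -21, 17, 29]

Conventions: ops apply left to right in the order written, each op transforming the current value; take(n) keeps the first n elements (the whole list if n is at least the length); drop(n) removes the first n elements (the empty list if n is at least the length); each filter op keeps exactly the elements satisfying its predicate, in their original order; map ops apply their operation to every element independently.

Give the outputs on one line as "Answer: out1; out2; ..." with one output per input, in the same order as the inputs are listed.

Execution, op by op:
  [25, 32, 41, -6, -18, -42, -2, -30] -> [32, -6, -18, -42, -2, -30] -> [-30, -2, -42, -18, -6, 32] -> [-42, -30, -18, -6, -2, 32] -> [-36, -24, -12, 0, 4, 38] -> [-40, -28, -16, -4, 0, 34]
  [-25, -43, -30, -39, 19, 38, -40, -34, 38, 3] -> [-30, 38, -40, -34, 38] -> [38, -34, -40, 38, -30] -> [-40, -34, -30, 38, 38] -> [-34, -28, -24, 44, 44] -> [-38, -32, -28, 40, 40]
  [12, 43, 18, -8, -7, -45, 16, -26] -> [12, 18, -8, 16, -26] -> [-26, 16, -8, 18, 12] -> [-26, -8, 12, 16, 18] -> [-20, -2, 18, 22, 24] -> [-24, -6, 14, 18, 20]
  [24, 37, -6, 6, -18, -20, 42, -21, 17, 29] -> [24, -6, 6, -18, -20, 42] -> [42, -20, -18, 6, -6, 24] -> [-20, -18, -6, 6, 24, 42] -> [-14, -12, 0, 12, 30, 48] -> [-18, -16, -4, 8, 26, 44]

[-40, -28, -16, -4, 0, 34]; [-38, -32, -28, 40, 40]; [-24, -6, 14, 18, 20]; [-18, -16, -4, 8, 26, 44]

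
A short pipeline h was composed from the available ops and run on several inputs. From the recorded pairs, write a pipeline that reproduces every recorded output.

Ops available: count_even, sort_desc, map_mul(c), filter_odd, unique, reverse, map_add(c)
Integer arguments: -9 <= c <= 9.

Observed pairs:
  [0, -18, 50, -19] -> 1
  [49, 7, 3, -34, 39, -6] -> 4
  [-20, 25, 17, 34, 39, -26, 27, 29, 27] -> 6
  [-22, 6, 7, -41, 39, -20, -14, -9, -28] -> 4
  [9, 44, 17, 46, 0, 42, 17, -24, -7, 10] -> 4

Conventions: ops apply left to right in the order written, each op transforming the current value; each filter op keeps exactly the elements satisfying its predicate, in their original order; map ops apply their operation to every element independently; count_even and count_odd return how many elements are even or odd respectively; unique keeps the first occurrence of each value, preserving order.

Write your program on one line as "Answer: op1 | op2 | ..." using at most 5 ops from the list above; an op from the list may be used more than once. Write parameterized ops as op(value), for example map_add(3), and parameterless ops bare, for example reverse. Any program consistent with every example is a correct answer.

map_add(-9) | sort_desc | map_mul(-9) | count_even

Check, running the answer program on each example:
  [0, -18, 50, -19] -> [-9, -27, 41, -28] -> [41, -9, -27, -28] -> [-369, 81, 243, 252] -> 1
  [49, 7, 3, -34, 39, -6] -> [40, -2, -6, -43, 30, -15] -> [40, 30, -2, -6, -15, -43] -> [-360, -270, 18, 54, 135, 387] -> 4
  [-20, 25, 17, 34, 39, -26, 27, 29, 27] -> [-29, 16, 8, 25, 30, -35, 18, 20, 18] -> [30, 25, 20, 18, 18, 16, 8, -29, -35] -> [-270, -225, -180, -162, -162, -144, -72, 261, 315] -> 6
  [-22, 6, 7, -41, 39, -20, -14, -9, -28] -> [-31, -3, -2, -50, 30, -29, -23, -18, -37] -> [30, -2, -3, -18, -23, -29, -31, -37, -50] -> [-270, 18, 27, 162, 207, 261, 279, 333, 450] -> 4
  [9, 44, 17, 46, 0, 42, 17, -24, -7, 10] -> [0, 35, 8, 37, -9, 33, 8, -33, -16, 1] -> [37, 35, 33, 8, 8, 1, 0, -9, -16, -33] -> [-333, -315, -297, -72, -72, -9, 0, 81, 144, 297] -> 4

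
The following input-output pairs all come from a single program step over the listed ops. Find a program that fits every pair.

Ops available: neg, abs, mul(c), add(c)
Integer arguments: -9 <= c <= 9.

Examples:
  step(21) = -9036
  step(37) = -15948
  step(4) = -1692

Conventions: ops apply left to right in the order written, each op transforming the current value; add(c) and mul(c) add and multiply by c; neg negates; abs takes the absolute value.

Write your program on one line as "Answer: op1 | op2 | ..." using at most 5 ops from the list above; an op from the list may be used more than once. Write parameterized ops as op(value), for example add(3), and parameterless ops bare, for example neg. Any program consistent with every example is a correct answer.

mul(-9) | mul(-6) | add(-5) | mul(-8) | add(-4)

Check, running the answer program on each example:
  21 -> -189 -> 1134 -> 1129 -> -9032 -> -9036
  37 -> -333 -> 1998 -> 1993 -> -15944 -> -15948
  4 -> -36 -> 216 -> 211 -> -1688 -> -1692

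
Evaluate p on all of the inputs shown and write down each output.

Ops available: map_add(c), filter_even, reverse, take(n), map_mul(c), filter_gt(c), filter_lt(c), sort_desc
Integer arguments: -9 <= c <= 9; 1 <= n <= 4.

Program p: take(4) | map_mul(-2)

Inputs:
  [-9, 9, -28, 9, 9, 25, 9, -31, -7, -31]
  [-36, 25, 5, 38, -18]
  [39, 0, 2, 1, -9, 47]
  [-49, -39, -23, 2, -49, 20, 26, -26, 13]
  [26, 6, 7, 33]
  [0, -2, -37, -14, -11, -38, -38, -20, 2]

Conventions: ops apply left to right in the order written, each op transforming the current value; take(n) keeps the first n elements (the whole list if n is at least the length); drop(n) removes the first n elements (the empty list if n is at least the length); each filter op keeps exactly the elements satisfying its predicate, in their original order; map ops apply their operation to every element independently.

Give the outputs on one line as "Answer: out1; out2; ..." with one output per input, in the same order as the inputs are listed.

[18, -18, 56, -18]; [72, -50, -10, -76]; [-78, 0, -4, -2]; [98, 78, 46, -4]; [-52, -12, -14, -66]; [0, 4, 74, 28]

Execution, op by op:
  [-9, 9, -28, 9, 9, 25, 9, -31, -7, -31] -> [-9, 9, -28, 9] -> [18, -18, 56, -18]
  [-36, 25, 5, 38, -18] -> [-36, 25, 5, 38] -> [72, -50, -10, -76]
  [39, 0, 2, 1, -9, 47] -> [39, 0, 2, 1] -> [-78, 0, -4, -2]
  [-49, -39, -23, 2, -49, 20, 26, -26, 13] -> [-49, -39, -23, 2] -> [98, 78, 46, -4]
  [26, 6, 7, 33] -> [26, 6, 7, 33] -> [-52, -12, -14, -66]
  [0, -2, -37, -14, -11, -38, -38, -20, 2] -> [0, -2, -37, -14] -> [0, 4, 74, 28]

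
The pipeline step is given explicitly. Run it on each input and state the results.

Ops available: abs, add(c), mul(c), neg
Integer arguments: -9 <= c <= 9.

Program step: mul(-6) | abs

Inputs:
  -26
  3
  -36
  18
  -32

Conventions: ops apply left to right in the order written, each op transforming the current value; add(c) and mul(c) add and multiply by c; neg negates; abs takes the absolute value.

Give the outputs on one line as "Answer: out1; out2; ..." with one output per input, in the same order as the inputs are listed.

Execution, op by op:
  -26 -> 156 -> 156
  3 -> -18 -> 18
  -36 -> 216 -> 216
  18 -> -108 -> 108
  -32 -> 192 -> 192

156; 18; 216; 108; 192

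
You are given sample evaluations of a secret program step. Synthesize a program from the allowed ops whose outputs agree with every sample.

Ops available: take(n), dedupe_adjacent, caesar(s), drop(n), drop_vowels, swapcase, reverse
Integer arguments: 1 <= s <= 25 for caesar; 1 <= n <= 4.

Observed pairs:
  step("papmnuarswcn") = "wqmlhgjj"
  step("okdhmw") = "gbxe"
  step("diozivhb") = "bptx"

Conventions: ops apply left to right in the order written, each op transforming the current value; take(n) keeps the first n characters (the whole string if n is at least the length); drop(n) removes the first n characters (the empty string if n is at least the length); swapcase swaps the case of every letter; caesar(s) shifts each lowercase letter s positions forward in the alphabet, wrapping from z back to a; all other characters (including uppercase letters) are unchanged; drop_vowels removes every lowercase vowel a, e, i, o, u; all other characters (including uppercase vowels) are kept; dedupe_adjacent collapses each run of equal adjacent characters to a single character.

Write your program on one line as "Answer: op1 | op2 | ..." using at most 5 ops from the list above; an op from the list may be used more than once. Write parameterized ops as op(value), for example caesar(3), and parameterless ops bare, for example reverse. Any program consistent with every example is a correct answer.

drop_vowels | reverse | caesar(20) | drop(1)

Check, running the answer program on each example:
  "papmnuarswcn" -> "ppmnrswcn" -> "ncwsrnmpp" -> "hwqmlhgjj" -> "wqmlhgjj"
  "okdhmw" -> "kdhmw" -> "wmhdk" -> "qgbxe" -> "gbxe"
  "diozivhb" -> "dzvhb" -> "bhvzd" -> "vbptx" -> "bptx"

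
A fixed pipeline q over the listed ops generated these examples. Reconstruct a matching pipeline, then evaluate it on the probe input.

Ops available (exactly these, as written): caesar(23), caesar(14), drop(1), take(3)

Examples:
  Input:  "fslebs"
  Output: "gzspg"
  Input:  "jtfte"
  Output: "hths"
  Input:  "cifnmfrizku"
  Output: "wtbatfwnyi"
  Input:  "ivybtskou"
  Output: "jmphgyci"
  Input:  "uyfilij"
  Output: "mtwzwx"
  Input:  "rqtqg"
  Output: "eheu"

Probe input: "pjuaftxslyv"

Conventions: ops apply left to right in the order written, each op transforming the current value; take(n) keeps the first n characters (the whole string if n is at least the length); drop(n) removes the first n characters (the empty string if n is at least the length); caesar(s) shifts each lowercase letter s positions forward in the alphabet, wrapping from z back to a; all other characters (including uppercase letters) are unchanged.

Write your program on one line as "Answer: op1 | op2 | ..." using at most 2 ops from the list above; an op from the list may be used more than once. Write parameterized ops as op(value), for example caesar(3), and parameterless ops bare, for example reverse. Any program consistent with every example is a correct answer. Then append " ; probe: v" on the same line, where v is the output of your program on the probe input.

drop(1) | caesar(14) ; probe: "xiothlgzmj"

Check, running the answer program on each example:
  "fslebs" -> "slebs" -> "gzspg"
  "jtfte" -> "tfte" -> "hths"
  "cifnmfrizku" -> "ifnmfrizku" -> "wtbatfwnyi"
  "ivybtskou" -> "vybtskou" -> "jmphgyci"
  "uyfilij" -> "yfilij" -> "mtwzwx"
  "rqtqg" -> "qtqg" -> "eheu"
  probe: "pjuaftxslyv" -> "juaftxslyv" -> "xiothlgzmj"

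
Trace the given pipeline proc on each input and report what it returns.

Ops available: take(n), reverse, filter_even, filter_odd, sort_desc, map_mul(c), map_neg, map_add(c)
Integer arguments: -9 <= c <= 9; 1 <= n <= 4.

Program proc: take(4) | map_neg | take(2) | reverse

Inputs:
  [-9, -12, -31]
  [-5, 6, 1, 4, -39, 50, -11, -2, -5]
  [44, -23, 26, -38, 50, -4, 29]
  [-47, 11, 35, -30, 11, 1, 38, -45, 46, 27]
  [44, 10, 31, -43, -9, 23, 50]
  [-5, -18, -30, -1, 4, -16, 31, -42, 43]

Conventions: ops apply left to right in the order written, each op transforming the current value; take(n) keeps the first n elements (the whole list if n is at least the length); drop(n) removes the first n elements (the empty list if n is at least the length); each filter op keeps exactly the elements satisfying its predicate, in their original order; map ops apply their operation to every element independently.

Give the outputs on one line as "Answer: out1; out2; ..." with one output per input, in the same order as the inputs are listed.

[12, 9]; [-6, 5]; [23, -44]; [-11, 47]; [-10, -44]; [18, 5]

Execution, op by op:
  [-9, -12, -31] -> [-9, -12, -31] -> [9, 12, 31] -> [9, 12] -> [12, 9]
  [-5, 6, 1, 4, -39, 50, -11, -2, -5] -> [-5, 6, 1, 4] -> [5, -6, -1, -4] -> [5, -6] -> [-6, 5]
  [44, -23, 26, -38, 50, -4, 29] -> [44, -23, 26, -38] -> [-44, 23, -26, 38] -> [-44, 23] -> [23, -44]
  [-47, 11, 35, -30, 11, 1, 38, -45, 46, 27] -> [-47, 11, 35, -30] -> [47, -11, -35, 30] -> [47, -11] -> [-11, 47]
  [44, 10, 31, -43, -9, 23, 50] -> [44, 10, 31, -43] -> [-44, -10, -31, 43] -> [-44, -10] -> [-10, -44]
  [-5, -18, -30, -1, 4, -16, 31, -42, 43] -> [-5, -18, -30, -1] -> [5, 18, 30, 1] -> [5, 18] -> [18, 5]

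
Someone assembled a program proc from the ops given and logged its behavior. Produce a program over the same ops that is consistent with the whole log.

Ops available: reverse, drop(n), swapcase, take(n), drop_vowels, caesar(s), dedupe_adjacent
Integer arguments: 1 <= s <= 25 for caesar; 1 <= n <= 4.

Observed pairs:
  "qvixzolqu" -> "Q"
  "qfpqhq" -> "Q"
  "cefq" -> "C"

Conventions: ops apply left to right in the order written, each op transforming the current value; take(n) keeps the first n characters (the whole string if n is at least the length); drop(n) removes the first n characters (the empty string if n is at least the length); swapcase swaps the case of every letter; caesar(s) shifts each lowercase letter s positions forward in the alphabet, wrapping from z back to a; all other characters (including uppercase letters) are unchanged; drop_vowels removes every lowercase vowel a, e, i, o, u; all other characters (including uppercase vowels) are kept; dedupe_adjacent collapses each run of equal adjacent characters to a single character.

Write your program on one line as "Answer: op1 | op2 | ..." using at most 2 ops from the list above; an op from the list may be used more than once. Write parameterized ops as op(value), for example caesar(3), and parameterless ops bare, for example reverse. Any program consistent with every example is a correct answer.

take(1) | swapcase

Check, running the answer program on each example:
  "qvixzolqu" -> "q" -> "Q"
  "qfpqhq" -> "q" -> "Q"
  "cefq" -> "c" -> "C"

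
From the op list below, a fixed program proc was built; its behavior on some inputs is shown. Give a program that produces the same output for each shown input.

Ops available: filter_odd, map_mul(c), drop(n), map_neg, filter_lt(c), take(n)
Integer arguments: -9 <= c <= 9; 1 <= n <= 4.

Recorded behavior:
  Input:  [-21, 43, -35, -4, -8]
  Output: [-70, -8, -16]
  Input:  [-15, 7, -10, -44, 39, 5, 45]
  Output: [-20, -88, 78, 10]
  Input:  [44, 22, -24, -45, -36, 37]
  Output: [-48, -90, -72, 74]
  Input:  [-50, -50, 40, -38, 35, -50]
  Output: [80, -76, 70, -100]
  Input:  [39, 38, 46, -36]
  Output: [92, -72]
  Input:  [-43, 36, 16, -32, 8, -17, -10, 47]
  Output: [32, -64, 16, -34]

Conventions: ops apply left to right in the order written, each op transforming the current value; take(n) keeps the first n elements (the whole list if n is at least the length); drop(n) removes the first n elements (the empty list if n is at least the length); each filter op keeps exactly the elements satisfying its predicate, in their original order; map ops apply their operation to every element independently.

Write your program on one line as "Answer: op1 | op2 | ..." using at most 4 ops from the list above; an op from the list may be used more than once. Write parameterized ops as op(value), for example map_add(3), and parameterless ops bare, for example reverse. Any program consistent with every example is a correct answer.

drop(2) | map_neg | map_mul(-2) | take(4)

Check, running the answer program on each example:
  [-21, 43, -35, -4, -8] -> [-35, -4, -8] -> [35, 4, 8] -> [-70, -8, -16] -> [-70, -8, -16]
  [-15, 7, -10, -44, 39, 5, 45] -> [-10, -44, 39, 5, 45] -> [10, 44, -39, -5, -45] -> [-20, -88, 78, 10, 90] -> [-20, -88, 78, 10]
  [44, 22, -24, -45, -36, 37] -> [-24, -45, -36, 37] -> [24, 45, 36, -37] -> [-48, -90, -72, 74] -> [-48, -90, -72, 74]
  [-50, -50, 40, -38, 35, -50] -> [40, -38, 35, -50] -> [-40, 38, -35, 50] -> [80, -76, 70, -100] -> [80, -76, 70, -100]
  [39, 38, 46, -36] -> [46, -36] -> [-46, 36] -> [92, -72] -> [92, -72]
  [-43, 36, 16, -32, 8, -17, -10, 47] -> [16, -32, 8, -17, -10, 47] -> [-16, 32, -8, 17, 10, -47] -> [32, -64, 16, -34, -20, 94] -> [32, -64, 16, -34]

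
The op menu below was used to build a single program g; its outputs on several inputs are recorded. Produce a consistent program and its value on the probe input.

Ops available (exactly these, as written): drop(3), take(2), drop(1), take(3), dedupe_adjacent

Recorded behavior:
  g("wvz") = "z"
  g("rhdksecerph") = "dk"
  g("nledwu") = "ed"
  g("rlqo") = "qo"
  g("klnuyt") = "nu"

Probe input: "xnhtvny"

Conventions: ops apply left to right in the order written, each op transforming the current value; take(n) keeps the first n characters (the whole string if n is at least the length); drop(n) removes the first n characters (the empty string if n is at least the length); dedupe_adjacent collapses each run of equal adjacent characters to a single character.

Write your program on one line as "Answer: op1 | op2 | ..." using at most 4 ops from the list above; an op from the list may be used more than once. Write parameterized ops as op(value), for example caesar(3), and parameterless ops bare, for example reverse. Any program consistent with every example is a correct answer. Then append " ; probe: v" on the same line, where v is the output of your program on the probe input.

drop(1) | take(3) | drop(1) ; probe: "ht"

Check, running the answer program on each example:
  "wvz" -> "vz" -> "vz" -> "z"
  "rhdksecerph" -> "hdksecerph" -> "hdk" -> "dk"
  "nledwu" -> "ledwu" -> "led" -> "ed"
  "rlqo" -> "lqo" -> "lqo" -> "qo"
  "klnuyt" -> "lnuyt" -> "lnu" -> "nu"
  probe: "xnhtvny" -> "nhtvny" -> "nht" -> "ht"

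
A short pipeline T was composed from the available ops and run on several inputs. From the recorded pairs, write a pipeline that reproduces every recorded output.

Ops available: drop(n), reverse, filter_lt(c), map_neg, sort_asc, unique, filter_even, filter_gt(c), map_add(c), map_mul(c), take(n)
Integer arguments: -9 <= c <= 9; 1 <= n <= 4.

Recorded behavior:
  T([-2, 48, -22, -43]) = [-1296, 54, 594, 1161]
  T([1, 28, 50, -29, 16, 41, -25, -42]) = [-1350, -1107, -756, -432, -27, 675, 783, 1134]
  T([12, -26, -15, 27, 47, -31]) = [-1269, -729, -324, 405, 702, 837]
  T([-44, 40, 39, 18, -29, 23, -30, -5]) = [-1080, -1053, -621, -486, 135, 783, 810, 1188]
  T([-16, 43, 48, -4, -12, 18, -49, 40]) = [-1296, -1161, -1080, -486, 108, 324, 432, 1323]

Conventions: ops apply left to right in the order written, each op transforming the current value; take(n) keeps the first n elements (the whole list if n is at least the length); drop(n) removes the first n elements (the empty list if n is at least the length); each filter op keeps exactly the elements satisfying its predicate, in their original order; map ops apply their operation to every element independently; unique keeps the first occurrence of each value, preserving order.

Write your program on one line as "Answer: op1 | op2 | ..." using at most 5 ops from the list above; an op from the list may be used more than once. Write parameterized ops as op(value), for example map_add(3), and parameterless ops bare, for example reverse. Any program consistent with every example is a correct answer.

map_neg | sort_asc | map_mul(-3) | map_mul(-9)

Check, running the answer program on each example:
  [-2, 48, -22, -43] -> [2, -48, 22, 43] -> [-48, 2, 22, 43] -> [144, -6, -66, -129] -> [-1296, 54, 594, 1161]
  [1, 28, 50, -29, 16, 41, -25, -42] -> [-1, -28, -50, 29, -16, -41, 25, 42] -> [-50, -41, -28, -16, -1, 25, 29, 42] -> [150, 123, 84, 48, 3, -75, -87, -126] -> [-1350, -1107, -756, -432, -27, 675, 783, 1134]
  [12, -26, -15, 27, 47, -31] -> [-12, 26, 15, -27, -47, 31] -> [-47, -27, -12, 15, 26, 31] -> [141, 81, 36, -45, -78, -93] -> [-1269, -729, -324, 405, 702, 837]
  [-44, 40, 39, 18, -29, 23, -30, -5] -> [44, -40, -39, -18, 29, -23, 30, 5] -> [-40, -39, -23, -18, 5, 29, 30, 44] -> [120, 117, 69, 54, -15, -87, -90, -132] -> [-1080, -1053, -621, -486, 135, 783, 810, 1188]
  [-16, 43, 48, -4, -12, 18, -49, 40] -> [16, -43, -48, 4, 12, -18, 49, -40] -> [-48, -43, -40, -18, 4, 12, 16, 49] -> [144, 129, 120, 54, -12, -36, -48, -147] -> [-1296, -1161, -1080, -486, 108, 324, 432, 1323]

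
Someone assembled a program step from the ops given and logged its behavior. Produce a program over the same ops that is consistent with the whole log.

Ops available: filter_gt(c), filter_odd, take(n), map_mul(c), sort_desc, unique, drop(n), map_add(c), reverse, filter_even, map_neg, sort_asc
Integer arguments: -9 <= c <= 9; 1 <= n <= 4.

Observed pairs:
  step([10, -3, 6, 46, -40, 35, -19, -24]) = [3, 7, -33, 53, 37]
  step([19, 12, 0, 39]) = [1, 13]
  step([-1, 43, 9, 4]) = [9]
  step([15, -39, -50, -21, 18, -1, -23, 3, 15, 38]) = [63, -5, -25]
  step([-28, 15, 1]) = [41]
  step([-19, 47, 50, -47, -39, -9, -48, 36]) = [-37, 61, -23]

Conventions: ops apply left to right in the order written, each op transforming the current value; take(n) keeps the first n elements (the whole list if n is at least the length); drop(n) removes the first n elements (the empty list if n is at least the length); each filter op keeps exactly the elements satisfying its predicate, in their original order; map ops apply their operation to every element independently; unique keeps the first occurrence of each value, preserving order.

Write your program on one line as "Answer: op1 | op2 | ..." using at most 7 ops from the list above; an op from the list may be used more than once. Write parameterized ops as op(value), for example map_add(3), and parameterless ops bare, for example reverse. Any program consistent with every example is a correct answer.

map_neg | reverse | map_add(4) | map_add(9) | filter_odd | reverse

Check, running the answer program on each example:
  [10, -3, 6, 46, -40, 35, -19, -24] -> [-10, 3, -6, -46, 40, -35, 19, 24] -> [24, 19, -35, 40, -46, -6, 3, -10] -> [28, 23, -31, 44, -42, -2, 7, -6] -> [37, 32, -22, 53, -33, 7, 16, 3] -> [37, 53, -33, 7, 3] -> [3, 7, -33, 53, 37]
  [19, 12, 0, 39] -> [-19, -12, 0, -39] -> [-39, 0, -12, -19] -> [-35, 4, -8, -15] -> [-26, 13, 1, -6] -> [13, 1] -> [1, 13]
  [-1, 43, 9, 4] -> [1, -43, -9, -4] -> [-4, -9, -43, 1] -> [0, -5, -39, 5] -> [9, 4, -30, 14] -> [9] -> [9]
  [15, -39, -50, -21, 18, -1, -23, 3, 15, 38] -> [-15, 39, 50, 21, -18, 1, 23, -3, -15, -38] -> [-38, -15, -3, 23, 1, -18, 21, 50, 39, -15] -> [-34, -11, 1, 27, 5, -14, 25, 54, 43, -11] -> [-25, -2, 10, 36, 14, -5, 34, 63, 52, -2] -> [-25, -5, 63] -> [63, -5, -25]
  [-28, 15, 1] -> [28, -15, -1] -> [-1, -15, 28] -> [3, -11, 32] -> [12, -2, 41] -> [41] -> [41]
  [-19, 47, 50, -47, -39, -9, -48, 36] -> [19, -47, -50, 47, 39, 9, 48, -36] -> [-36, 48, 9, 39, 47, -50, -47, 19] -> [-32, 52, 13, 43, 51, -46, -43, 23] -> [-23, 61, 22, 52, 60, -37, -34, 32] -> [-23, 61, -37] -> [-37, 61, -23]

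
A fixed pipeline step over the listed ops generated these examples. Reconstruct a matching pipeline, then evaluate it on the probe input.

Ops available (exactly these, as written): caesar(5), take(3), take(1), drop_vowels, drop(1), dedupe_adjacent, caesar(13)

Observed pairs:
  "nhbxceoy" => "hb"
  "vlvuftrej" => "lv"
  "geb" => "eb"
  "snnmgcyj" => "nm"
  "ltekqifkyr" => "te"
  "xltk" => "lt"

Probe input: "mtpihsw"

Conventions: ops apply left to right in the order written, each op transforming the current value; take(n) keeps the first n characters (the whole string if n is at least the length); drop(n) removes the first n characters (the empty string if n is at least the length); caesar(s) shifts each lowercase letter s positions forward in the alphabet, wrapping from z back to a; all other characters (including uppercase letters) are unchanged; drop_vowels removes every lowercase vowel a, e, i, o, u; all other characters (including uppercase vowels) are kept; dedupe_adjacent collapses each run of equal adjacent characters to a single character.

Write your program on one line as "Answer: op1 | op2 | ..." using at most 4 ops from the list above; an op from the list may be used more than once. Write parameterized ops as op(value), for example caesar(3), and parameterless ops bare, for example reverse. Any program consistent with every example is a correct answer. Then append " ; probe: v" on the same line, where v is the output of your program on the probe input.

dedupe_adjacent | take(3) | drop(1) ; probe: "tp"

Check, running the answer program on each example:
  "nhbxceoy" -> "nhbxceoy" -> "nhb" -> "hb"
  "vlvuftrej" -> "vlvuftrej" -> "vlv" -> "lv"
  "geb" -> "geb" -> "geb" -> "eb"
  "snnmgcyj" -> "snmgcyj" -> "snm" -> "nm"
  "ltekqifkyr" -> "ltekqifkyr" -> "lte" -> "te"
  "xltk" -> "xltk" -> "xlt" -> "lt"
  probe: "mtpihsw" -> "mtpihsw" -> "mtp" -> "tp"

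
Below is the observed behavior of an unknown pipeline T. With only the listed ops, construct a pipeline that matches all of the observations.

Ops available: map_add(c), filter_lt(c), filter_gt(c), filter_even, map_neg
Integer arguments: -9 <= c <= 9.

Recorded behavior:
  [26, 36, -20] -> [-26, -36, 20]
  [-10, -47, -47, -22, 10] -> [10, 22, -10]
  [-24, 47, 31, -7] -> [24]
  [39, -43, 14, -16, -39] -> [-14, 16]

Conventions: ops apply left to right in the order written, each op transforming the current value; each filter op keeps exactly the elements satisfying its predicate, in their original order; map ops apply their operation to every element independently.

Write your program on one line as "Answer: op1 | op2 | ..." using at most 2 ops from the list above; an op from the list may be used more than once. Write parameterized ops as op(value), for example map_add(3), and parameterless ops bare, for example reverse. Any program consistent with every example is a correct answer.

map_neg | filter_even

Check, running the answer program on each example:
  [26, 36, -20] -> [-26, -36, 20] -> [-26, -36, 20]
  [-10, -47, -47, -22, 10] -> [10, 47, 47, 22, -10] -> [10, 22, -10]
  [-24, 47, 31, -7] -> [24, -47, -31, 7] -> [24]
  [39, -43, 14, -16, -39] -> [-39, 43, -14, 16, 39] -> [-14, 16]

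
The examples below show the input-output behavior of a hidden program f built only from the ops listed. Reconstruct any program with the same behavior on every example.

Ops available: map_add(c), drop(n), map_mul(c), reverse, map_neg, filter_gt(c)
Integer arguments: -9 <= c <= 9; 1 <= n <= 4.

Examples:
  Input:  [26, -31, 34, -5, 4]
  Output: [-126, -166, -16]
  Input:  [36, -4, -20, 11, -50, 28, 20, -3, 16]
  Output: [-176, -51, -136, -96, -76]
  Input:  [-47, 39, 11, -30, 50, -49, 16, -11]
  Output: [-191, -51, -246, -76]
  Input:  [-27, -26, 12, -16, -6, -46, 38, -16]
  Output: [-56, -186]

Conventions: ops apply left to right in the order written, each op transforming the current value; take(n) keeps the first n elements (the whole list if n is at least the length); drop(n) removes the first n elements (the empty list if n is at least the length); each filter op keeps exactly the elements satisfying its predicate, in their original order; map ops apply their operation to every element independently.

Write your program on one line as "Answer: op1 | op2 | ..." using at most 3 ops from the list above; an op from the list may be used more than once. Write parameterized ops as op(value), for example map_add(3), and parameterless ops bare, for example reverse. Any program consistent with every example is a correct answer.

filter_gt(-1) | map_mul(-5) | map_add(4)

Check, running the answer program on each example:
  [26, -31, 34, -5, 4] -> [26, 34, 4] -> [-130, -170, -20] -> [-126, -166, -16]
  [36, -4, -20, 11, -50, 28, 20, -3, 16] -> [36, 11, 28, 20, 16] -> [-180, -55, -140, -100, -80] -> [-176, -51, -136, -96, -76]
  [-47, 39, 11, -30, 50, -49, 16, -11] -> [39, 11, 50, 16] -> [-195, -55, -250, -80] -> [-191, -51, -246, -76]
  [-27, -26, 12, -16, -6, -46, 38, -16] -> [12, 38] -> [-60, -190] -> [-56, -186]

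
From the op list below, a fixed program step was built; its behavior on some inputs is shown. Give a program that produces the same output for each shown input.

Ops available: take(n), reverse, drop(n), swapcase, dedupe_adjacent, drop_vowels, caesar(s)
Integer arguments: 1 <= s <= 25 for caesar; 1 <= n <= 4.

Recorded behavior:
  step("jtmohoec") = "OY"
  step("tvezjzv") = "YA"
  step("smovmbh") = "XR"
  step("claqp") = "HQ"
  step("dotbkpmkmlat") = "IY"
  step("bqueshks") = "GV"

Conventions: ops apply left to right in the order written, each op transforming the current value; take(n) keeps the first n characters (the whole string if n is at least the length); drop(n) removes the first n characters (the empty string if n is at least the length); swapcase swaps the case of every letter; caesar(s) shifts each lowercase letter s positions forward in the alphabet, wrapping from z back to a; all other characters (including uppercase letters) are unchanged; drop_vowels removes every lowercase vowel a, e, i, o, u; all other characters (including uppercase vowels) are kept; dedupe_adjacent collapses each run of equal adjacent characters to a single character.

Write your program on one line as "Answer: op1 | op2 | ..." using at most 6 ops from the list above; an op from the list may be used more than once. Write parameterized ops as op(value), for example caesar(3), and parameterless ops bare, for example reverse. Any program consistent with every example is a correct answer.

drop_vowels | take(3) | take(2) | caesar(5) | swapcase

Check, running the answer program on each example:
  "jtmohoec" -> "jtmhc" -> "jtm" -> "jt" -> "oy" -> "OY"
  "tvezjzv" -> "tvzjzv" -> "tvz" -> "tv" -> "ya" -> "YA"
  "smovmbh" -> "smvmbh" -> "smv" -> "sm" -> "xr" -> "XR"
  "claqp" -> "clqp" -> "clq" -> "cl" -> "hq" -> "HQ"
  "dotbkpmkmlat" -> "dtbkpmkmlt" -> "dtb" -> "dt" -> "iy" -> "IY"
  "bqueshks" -> "bqshks" -> "bqs" -> "bq" -> "gv" -> "GV"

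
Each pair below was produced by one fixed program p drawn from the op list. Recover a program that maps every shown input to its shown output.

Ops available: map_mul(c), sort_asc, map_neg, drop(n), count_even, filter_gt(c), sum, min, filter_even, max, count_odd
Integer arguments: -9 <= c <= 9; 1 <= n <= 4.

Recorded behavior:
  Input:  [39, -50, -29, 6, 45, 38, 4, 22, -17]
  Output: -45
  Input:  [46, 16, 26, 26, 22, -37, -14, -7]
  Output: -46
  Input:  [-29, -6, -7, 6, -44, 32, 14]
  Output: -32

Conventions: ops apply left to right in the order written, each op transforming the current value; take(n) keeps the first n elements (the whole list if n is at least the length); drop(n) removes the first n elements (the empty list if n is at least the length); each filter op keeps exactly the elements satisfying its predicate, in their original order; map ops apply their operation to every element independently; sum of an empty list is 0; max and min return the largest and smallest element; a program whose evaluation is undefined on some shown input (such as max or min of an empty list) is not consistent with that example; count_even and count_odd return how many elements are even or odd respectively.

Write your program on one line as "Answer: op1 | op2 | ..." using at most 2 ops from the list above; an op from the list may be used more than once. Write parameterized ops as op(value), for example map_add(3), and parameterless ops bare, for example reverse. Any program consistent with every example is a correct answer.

map_neg | min

Check, running the answer program on each example:
  [39, -50, -29, 6, 45, 38, 4, 22, -17] -> [-39, 50, 29, -6, -45, -38, -4, -22, 17] -> -45
  [46, 16, 26, 26, 22, -37, -14, -7] -> [-46, -16, -26, -26, -22, 37, 14, 7] -> -46
  [-29, -6, -7, 6, -44, 32, 14] -> [29, 6, 7, -6, 44, -32, -14] -> -32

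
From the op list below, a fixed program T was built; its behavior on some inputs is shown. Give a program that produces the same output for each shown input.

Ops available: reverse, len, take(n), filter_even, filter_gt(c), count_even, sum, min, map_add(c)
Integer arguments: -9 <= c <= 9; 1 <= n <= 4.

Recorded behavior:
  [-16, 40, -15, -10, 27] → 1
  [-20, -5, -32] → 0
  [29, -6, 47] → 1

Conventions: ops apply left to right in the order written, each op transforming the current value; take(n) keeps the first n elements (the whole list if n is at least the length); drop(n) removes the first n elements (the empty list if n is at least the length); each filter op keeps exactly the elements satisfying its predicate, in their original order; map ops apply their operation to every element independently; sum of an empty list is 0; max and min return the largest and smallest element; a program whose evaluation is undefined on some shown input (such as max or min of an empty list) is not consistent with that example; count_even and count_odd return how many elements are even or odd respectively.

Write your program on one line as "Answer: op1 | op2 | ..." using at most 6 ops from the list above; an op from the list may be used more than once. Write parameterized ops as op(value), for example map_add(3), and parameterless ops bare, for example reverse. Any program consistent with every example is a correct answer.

reverse | take(2) | filter_gt(-7) | filter_gt(-2) | len

Check, running the answer program on each example:
  [-16, 40, -15, -10, 27] -> [27, -10, -15, 40, -16] -> [27, -10] -> [27] -> [27] -> 1
  [-20, -5, -32] -> [-32, -5, -20] -> [-32, -5] -> [-5] -> [] -> 0
  [29, -6, 47] -> [47, -6, 29] -> [47, -6] -> [47, -6] -> [47] -> 1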